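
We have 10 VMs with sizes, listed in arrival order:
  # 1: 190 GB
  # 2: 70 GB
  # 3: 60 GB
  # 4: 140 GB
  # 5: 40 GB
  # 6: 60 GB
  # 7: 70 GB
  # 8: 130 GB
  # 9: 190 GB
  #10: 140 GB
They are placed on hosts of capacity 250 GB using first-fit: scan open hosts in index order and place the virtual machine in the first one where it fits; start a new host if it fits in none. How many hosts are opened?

6

  190 → host 1 (new)  [load 190/250]
  70 → host 2 (new)  [load 70/250]
  60 → host 1  [load 250/250]
  140 → host 2  [load 210/250]
  40 → host 2  [load 250/250]
  60 → host 3 (new)  [load 60/250]
  70 → host 3  [load 130/250]
  130 → host 4 (new)  [load 130/250]
  190 → host 5 (new)  [load 190/250]
  140 → host 6 (new)  [load 140/250]
6 hosts opened.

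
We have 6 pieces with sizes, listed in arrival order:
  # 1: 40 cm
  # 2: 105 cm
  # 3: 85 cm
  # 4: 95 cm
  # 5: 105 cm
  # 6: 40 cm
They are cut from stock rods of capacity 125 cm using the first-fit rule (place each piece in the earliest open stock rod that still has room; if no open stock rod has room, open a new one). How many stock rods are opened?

5

  40 → stock rod 1 (new)  [load 40/125]
  105 → stock rod 2 (new)  [load 105/125]
  85 → stock rod 1  [load 125/125]
  95 → stock rod 3 (new)  [load 95/125]
  105 → stock rod 4 (new)  [load 105/125]
  40 → stock rod 5 (new)  [load 40/125]
5 stock rods opened.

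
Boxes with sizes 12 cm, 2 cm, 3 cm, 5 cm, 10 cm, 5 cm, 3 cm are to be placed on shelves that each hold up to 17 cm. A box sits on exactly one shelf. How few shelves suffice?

3

Total = 12 + 10 + 5 + 5 + 3 + 3 + 2 = 40 cm.
Lower bound: ⌈40/17⌉ = 3 shelves.
A packing using 3 shelves:
  shelf 1: 12 + 5 = 17
  shelf 2: 10 + 5 + 2 = 17
  shelf 3: 3 + 3 = 6
This matches the lower bound, so 3 is optimal.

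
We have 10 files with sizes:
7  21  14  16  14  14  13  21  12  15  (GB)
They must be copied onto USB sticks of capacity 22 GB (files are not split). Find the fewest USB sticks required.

Total = 21 + 21 + 16 + 15 + 14 + 14 + 14 + 13 + 12 + 7 = 147 GB.
Lower bound: ⌈147/22⌉ = 7 USB sticks.
Also, 9 files each exceed 11 GB, and no two of those can share a USB stick, so at least 9 USB sticks are needed.
A packing using 9 USB sticks:
  USB stick 1: 21 = 21
  USB stick 2: 21 = 21
  USB stick 3: 16 = 16
  USB stick 4: 15 + 7 = 22
  USB stick 5: 14 = 14
  USB stick 6: 14 = 14
  USB stick 7: 14 = 14
  USB stick 8: 13 = 13
  USB stick 9: 12 = 12
This matches the lower bound, so 9 is optimal.

9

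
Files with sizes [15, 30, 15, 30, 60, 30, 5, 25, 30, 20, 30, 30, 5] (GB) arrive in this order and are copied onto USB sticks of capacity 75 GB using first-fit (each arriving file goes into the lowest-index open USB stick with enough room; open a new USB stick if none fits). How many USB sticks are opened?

  15 → USB stick 1 (new)  [load 15/75]
  30 → USB stick 1  [load 45/75]
  15 → USB stick 1  [load 60/75]
  30 → USB stick 2 (new)  [load 30/75]
  60 → USB stick 3 (new)  [load 60/75]
  30 → USB stick 2  [load 60/75]
  5 → USB stick 1  [load 65/75]
  25 → USB stick 4 (new)  [load 25/75]
  30 → USB stick 4  [load 55/75]
  20 → USB stick 4  [load 75/75]
  30 → USB stick 5 (new)  [load 30/75]
  30 → USB stick 5  [load 60/75]
  5 → USB stick 1  [load 70/75]
5 USB sticks opened.

5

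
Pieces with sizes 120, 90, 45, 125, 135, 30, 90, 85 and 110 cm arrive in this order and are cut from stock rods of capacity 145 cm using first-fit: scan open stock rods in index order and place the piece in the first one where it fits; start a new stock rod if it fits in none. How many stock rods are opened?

  120 → stock rod 1 (new)  [load 120/145]
  90 → stock rod 2 (new)  [load 90/145]
  45 → stock rod 2  [load 135/145]
  125 → stock rod 3 (new)  [load 125/145]
  135 → stock rod 4 (new)  [load 135/145]
  30 → stock rod 5 (new)  [load 30/145]
  90 → stock rod 5  [load 120/145]
  85 → stock rod 6 (new)  [load 85/145]
  110 → stock rod 7 (new)  [load 110/145]
7 stock rods opened.

7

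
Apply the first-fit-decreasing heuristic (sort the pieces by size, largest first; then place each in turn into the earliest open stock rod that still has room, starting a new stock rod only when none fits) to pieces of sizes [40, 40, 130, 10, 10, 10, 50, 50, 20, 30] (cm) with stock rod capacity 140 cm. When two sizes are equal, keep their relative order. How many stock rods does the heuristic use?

Sorted descending: 130, 50, 50, 40, 40, 30, 20, 10, 10, 10.
  130 → stock rod 1 (new)  [load 130/140]
  50 → stock rod 2 (new)  [load 50/140]
  50 → stock rod 2  [load 100/140]
  40 → stock rod 2  [load 140/140]
  40 → stock rod 3 (new)  [load 40/140]
  30 → stock rod 3  [load 70/140]
  20 → stock rod 3  [load 90/140]
  10 → stock rod 1  [load 140/140]
  10 → stock rod 3  [load 100/140]
  10 → stock rod 3  [load 110/140]
3 stock rods opened.

3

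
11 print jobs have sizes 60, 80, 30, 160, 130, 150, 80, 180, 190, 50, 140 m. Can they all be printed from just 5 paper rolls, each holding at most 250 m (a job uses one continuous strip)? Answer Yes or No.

Total = 1250 m; ⌈1250/250⌉ = 5.
6 print jobs each exceed half the capacity and cannot share a roll, forcing at least 6 paper rolls.
At least 6 paper rolls are required, but only 5 are allowed.

No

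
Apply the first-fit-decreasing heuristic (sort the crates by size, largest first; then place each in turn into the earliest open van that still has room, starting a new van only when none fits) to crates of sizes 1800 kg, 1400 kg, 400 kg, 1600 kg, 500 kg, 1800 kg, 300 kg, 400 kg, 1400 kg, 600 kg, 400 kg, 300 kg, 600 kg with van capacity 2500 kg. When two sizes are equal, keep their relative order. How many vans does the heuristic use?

5

Sorted descending: 1800, 1800, 1600, 1400, 1400, 600, 600, 500, 400, 400, 400, 300, 300.
  1800 → van 1 (new)  [load 1800/2500]
  1800 → van 2 (new)  [load 1800/2500]
  1600 → van 3 (new)  [load 1600/2500]
  1400 → van 4 (new)  [load 1400/2500]
  1400 → van 5 (new)  [load 1400/2500]
  600 → van 1  [load 2400/2500]
  600 → van 2  [load 2400/2500]
  500 → van 3  [load 2100/2500]
  400 → van 3  [load 2500/2500]
  400 → van 4  [load 1800/2500]
  400 → van 4  [load 2200/2500]
  300 → van 4  [load 2500/2500]
  300 → van 5  [load 1700/2500]
5 vans opened.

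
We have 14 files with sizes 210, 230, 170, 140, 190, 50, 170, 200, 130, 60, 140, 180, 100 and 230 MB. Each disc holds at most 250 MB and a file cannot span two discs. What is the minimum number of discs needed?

Total = 230 + 230 + 210 + 200 + 190 + 180 + 170 + 170 + 140 + 140 + 130 + 100 + 60 + 50 = 2200 MB.
Lower bound: ⌈2200/250⌉ = 9 discs.
Also, 11 files each exceed 125 MB, and no two of those can share a disc, so at least 11 discs are needed.
A packing using 11 discs:
  disc 1: 230 = 230
  disc 2: 230 = 230
  disc 3: 210 = 210
  disc 4: 200 + 50 = 250
  disc 5: 190 + 60 = 250
  disc 6: 180 = 180
  disc 7: 170 = 170
  disc 8: 170 = 170
  disc 9: 140 + 100 = 240
  disc 10: 140 = 140
  disc 11: 130 = 130
This matches the lower bound, so 11 is optimal.

11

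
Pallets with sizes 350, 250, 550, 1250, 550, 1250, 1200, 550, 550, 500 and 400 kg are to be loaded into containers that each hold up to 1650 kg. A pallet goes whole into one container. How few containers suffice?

Total = 1250 + 1250 + 1200 + 550 + 550 + 550 + 550 + 500 + 400 + 350 + 250 = 7400 kg.
Lower bound: ⌈7400/1650⌉ = 5 containers.
A packing using 5 containers:
  container 1: 1250 + 400 = 1650
  container 2: 1250 + 350 = 1600
  container 3: 1200 + 250 = 1450
  container 4: 550 + 550 + 550 = 1650
  container 5: 550 + 500 = 1050
This matches the lower bound, so 5 is optimal.

5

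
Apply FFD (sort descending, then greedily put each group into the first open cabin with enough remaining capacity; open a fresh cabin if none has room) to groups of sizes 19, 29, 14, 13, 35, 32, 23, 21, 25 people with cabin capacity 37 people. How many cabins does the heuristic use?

Sorted descending: 35, 32, 29, 25, 23, 21, 19, 14, 13.
  35 → cabin 1 (new)  [load 35/37]
  32 → cabin 2 (new)  [load 32/37]
  29 → cabin 3 (new)  [load 29/37]
  25 → cabin 4 (new)  [load 25/37]
  23 → cabin 5 (new)  [load 23/37]
  21 → cabin 6 (new)  [load 21/37]
  19 → cabin 7 (new)  [load 19/37]
  14 → cabin 5  [load 37/37]
  13 → cabin 6  [load 34/37]
7 cabins opened.

7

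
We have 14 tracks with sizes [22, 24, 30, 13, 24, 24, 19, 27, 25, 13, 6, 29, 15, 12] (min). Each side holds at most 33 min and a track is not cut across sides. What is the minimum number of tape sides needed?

Total = 30 + 29 + 27 + 25 + 24 + 24 + 24 + 22 + 19 + 15 + 13 + 13 + 12 + 6 = 283 min.
Lower bound: ⌈283/33⌉ = 9 tape sides.
A packing using 11 tape sides:
  side 1: 30 = 30
  side 2: 29 = 29
  side 3: 27 + 6 = 33
  side 4: 25 = 25
  side 5: 24 = 24
  side 6: 24 = 24
  side 7: 24 = 24
  side 8: 22 = 22
  side 9: 19 + 13 = 32
  side 10: 15 + 13 = 28
  side 11: 12 = 12
No arrangement into 10 tape sides stays within capacity, so 11 is optimal.

11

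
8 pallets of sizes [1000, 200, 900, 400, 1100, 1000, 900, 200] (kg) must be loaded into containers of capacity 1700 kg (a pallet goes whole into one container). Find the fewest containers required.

5

Total = 1100 + 1000 + 1000 + 900 + 900 + 400 + 200 + 200 = 5700 kg.
Lower bound: ⌈5700/1700⌉ = 4 containers.
Also, 5 pallets each exceed 850 kg, and no two of those can share a container, so at least 5 containers are needed.
A packing using 5 containers:
  container 1: 1100 + 400 + 200 = 1700
  container 2: 1000 + 200 = 1200
  container 3: 1000 = 1000
  container 4: 900 = 900
  container 5: 900 = 900
This matches the lower bound, so 5 is optimal.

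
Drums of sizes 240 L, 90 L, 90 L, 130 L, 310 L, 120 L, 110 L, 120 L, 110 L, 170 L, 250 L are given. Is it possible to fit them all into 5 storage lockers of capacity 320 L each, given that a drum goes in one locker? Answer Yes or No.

Total = 1740 L; ⌈1740/320⌉ = 6.
At least 6 storage lockers are required, but only 5 are allowed.

No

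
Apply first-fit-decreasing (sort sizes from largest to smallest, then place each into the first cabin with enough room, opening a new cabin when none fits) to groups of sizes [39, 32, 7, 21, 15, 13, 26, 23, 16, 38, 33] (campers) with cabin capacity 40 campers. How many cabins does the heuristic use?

7

Sorted descending: 39, 38, 33, 32, 26, 23, 21, 16, 15, 13, 7.
  39 → cabin 1 (new)  [load 39/40]
  38 → cabin 2 (new)  [load 38/40]
  33 → cabin 3 (new)  [load 33/40]
  32 → cabin 4 (new)  [load 32/40]
  26 → cabin 5 (new)  [load 26/40]
  23 → cabin 6 (new)  [load 23/40]
  21 → cabin 7 (new)  [load 21/40]
  16 → cabin 6  [load 39/40]
  15 → cabin 7  [load 36/40]
  13 → cabin 5  [load 39/40]
  7 → cabin 3  [load 40/40]
7 cabins opened.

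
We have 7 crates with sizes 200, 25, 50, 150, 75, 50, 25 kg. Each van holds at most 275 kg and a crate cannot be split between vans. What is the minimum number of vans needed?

Total = 200 + 150 + 75 + 50 + 50 + 25 + 25 = 575 kg.
Lower bound: ⌈575/275⌉ = 3 vans.
A packing using 3 vans:
  van 1: 200 + 75 = 275
  van 2: 150 + 50 + 50 + 25 = 275
  van 3: 25 = 25
This matches the lower bound, so 3 is optimal.

3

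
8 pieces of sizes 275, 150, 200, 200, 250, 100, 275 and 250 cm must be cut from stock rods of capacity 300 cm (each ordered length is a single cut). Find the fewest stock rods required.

7

Total = 275 + 275 + 250 + 250 + 200 + 200 + 150 + 100 = 1700 cm.
Lower bound: ⌈1700/300⌉ = 6 stock rods.
A packing using 7 stock rods:
  stock rod 1: 275 = 275
  stock rod 2: 275 = 275
  stock rod 3: 250 = 250
  stock rod 4: 250 = 250
  stock rod 5: 200 + 100 = 300
  stock rod 6: 200 = 200
  stock rod 7: 150 = 150
No arrangement into 6 stock rods stays within capacity, so 7 is optimal.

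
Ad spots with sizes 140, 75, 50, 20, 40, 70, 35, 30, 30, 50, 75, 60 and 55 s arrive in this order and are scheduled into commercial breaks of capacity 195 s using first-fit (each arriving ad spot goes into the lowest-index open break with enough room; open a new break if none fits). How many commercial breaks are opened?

  140 → break 1 (new)  [load 140/195]
  75 → break 2 (new)  [load 75/195]
  50 → break 1  [load 190/195]
  20 → break 2  [load 95/195]
  40 → break 2  [load 135/195]
  70 → break 3 (new)  [load 70/195]
  35 → break 2  [load 170/195]
  30 → break 3  [load 100/195]
  30 → break 3  [load 130/195]
  50 → break 3  [load 180/195]
  75 → break 4 (new)  [load 75/195]
  60 → break 4  [load 135/195]
  55 → break 4  [load 190/195]
4 commercial breaks opened.

4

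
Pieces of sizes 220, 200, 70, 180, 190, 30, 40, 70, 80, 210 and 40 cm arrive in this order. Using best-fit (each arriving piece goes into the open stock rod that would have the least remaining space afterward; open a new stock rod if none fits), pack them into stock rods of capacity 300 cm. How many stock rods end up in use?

5

  220 → stock rod 1 (new)  [load 220/300]
  200 → stock rod 2 (new)  [load 200/300]
  70 → stock rod 1  [load 290/300]
  180 → stock rod 3 (new)  [load 180/300]
  190 → stock rod 4 (new)  [load 190/300]
  30 → stock rod 2  [load 230/300]
  40 → stock rod 2  [load 270/300]
  70 → stock rod 4  [load 260/300]
  80 → stock rod 3  [load 260/300]
  210 → stock rod 5 (new)  [load 210/300]
  40 → stock rod 3  [load 300/300]
5 stock rods opened.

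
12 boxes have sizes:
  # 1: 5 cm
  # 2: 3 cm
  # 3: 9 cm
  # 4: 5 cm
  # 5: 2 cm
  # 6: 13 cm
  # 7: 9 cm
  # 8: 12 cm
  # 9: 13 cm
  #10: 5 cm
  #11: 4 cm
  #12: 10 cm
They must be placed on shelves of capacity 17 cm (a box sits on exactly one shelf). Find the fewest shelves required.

Total = 13 + 13 + 12 + 10 + 9 + 9 + 5 + 5 + 5 + 4 + 3 + 2 = 90 cm.
Lower bound: ⌈90/17⌉ = 6 shelves.
A packing using 6 shelves:
  shelf 1: 13 + 4 = 17
  shelf 2: 13 + 3 = 16
  shelf 3: 12 + 5 = 17
  shelf 4: 10 + 5 + 2 = 17
  shelf 5: 9 + 5 = 14
  shelf 6: 9 = 9
This matches the lower bound, so 6 is optimal.

6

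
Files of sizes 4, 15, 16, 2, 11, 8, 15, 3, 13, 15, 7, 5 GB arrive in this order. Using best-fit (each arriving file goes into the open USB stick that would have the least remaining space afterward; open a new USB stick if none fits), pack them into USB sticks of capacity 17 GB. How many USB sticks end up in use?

8

  4 → USB stick 1 (new)  [load 4/17]
  15 → USB stick 2 (new)  [load 15/17]
  16 → USB stick 3 (new)  [load 16/17]
  2 → USB stick 2  [load 17/17]
  11 → USB stick 1  [load 15/17]
  8 → USB stick 4 (new)  [load 8/17]
  15 → USB stick 5 (new)  [load 15/17]
  3 → USB stick 4  [load 11/17]
  13 → USB stick 6 (new)  [load 13/17]
  15 → USB stick 7 (new)  [load 15/17]
  7 → USB stick 8 (new)  [load 7/17]
  5 → USB stick 4  [load 16/17]
8 USB sticks opened.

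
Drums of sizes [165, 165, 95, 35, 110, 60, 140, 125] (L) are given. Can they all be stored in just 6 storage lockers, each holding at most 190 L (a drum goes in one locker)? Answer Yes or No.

Yes

A valid assignment using 6 storage lockers:
  locker 1: 165 = 165
  locker 2: 165 = 165
  locker 3: 140 + 35 = 175
  locker 4: 125 + 60 = 185
  locker 5: 110 = 110
  locker 6: 95 = 95
Every load is within 190 L, so 6 storage lockers suffice.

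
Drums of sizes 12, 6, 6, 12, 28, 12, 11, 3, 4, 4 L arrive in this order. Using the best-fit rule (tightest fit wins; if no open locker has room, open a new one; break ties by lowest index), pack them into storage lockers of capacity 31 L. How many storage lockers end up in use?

  12 → locker 1 (new)  [load 12/31]
  6 → locker 1  [load 18/31]
  6 → locker 1  [load 24/31]
  12 → locker 2 (new)  [load 12/31]
  28 → locker 3 (new)  [load 28/31]
  12 → locker 2  [load 24/31]
  11 → locker 4 (new)  [load 11/31]
  3 → locker 3  [load 31/31]
  4 → locker 1  [load 28/31]
  4 → locker 2  [load 28/31]
4 storage lockers opened.

4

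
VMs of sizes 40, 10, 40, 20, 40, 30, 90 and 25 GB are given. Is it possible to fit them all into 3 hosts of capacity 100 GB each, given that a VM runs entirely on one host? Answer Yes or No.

Yes

A valid assignment using 3 hosts:
  host 1: 90 + 10 = 100
  host 2: 40 + 40 + 20 = 100
  host 3: 40 + 30 + 25 = 95
Every load is within 100 GB, so 3 hosts suffice.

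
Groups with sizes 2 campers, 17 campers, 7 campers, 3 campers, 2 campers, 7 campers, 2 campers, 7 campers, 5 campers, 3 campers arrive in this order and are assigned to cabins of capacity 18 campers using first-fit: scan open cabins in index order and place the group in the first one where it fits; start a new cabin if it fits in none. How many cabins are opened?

  2 → cabin 1 (new)  [load 2/18]
  17 → cabin 2 (new)  [load 17/18]
  7 → cabin 1  [load 9/18]
  3 → cabin 1  [load 12/18]
  2 → cabin 1  [load 14/18]
  7 → cabin 3 (new)  [load 7/18]
  2 → cabin 1  [load 16/18]
  7 → cabin 3  [load 14/18]
  5 → cabin 4 (new)  [load 5/18]
  3 → cabin 3  [load 17/18]
4 cabins opened.

4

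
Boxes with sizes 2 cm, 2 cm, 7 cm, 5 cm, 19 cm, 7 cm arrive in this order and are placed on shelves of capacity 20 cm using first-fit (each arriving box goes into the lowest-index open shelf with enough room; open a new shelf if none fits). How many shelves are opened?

  2 → shelf 1 (new)  [load 2/20]
  2 → shelf 1  [load 4/20]
  7 → shelf 1  [load 11/20]
  5 → shelf 1  [load 16/20]
  19 → shelf 2 (new)  [load 19/20]
  7 → shelf 3 (new)  [load 7/20]
3 shelves opened.

3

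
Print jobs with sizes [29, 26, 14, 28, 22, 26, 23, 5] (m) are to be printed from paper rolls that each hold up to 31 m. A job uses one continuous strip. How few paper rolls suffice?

7

Total = 29 + 28 + 26 + 26 + 23 + 22 + 14 + 5 = 173 m.
Lower bound: ⌈173/31⌉ = 6 paper rolls.
A packing using 7 paper rolls:
  roll 1: 29 = 29
  roll 2: 28 = 28
  roll 3: 26 + 5 = 31
  roll 4: 26 = 26
  roll 5: 23 = 23
  roll 6: 22 = 22
  roll 7: 14 = 14
No arrangement into 6 paper rolls stays within capacity, so 7 is optimal.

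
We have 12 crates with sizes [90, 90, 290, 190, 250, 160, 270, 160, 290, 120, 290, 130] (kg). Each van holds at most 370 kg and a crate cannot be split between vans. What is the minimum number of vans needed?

8

Total = 290 + 290 + 290 + 270 + 250 + 190 + 160 + 160 + 130 + 120 + 90 + 90 = 2330 kg.
Lower bound: ⌈2330/370⌉ = 7 vans.
A packing using 8 vans:
  van 1: 290 = 290
  van 2: 290 = 290
  van 3: 290 = 290
  van 4: 270 + 90 = 360
  van 5: 250 + 120 = 370
  van 6: 190 + 160 = 350
  van 7: 160 + 130 = 290
  van 8: 90 = 90
No arrangement into 7 vans stays within capacity, so 8 is optimal.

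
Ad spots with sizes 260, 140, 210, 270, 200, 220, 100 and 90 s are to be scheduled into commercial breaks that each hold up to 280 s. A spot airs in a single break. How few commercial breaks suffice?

Total = 270 + 260 + 220 + 210 + 200 + 140 + 100 + 90 = 1490 s.
Lower bound: ⌈1490/280⌉ = 6 commercial breaks.
A packing using 7 commercial breaks:
  break 1: 270 = 270
  break 2: 260 = 260
  break 3: 220 = 220
  break 4: 210 = 210
  break 5: 200 = 200
  break 6: 140 + 100 = 240
  break 7: 90 = 90
No arrangement into 6 commercial breaks stays within capacity, so 7 is optimal.

7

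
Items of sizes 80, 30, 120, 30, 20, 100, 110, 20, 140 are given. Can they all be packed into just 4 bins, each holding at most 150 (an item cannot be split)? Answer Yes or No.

No

Total = 650; ⌈650/150⌉ = 5.
At least 5 bins are required, but only 4 are allowed.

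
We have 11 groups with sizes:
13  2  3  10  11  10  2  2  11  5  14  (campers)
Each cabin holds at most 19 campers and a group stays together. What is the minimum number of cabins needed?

Total = 14 + 13 + 11 + 11 + 10 + 10 + 5 + 3 + 2 + 2 + 2 = 83 campers.
Lower bound: ⌈83/19⌉ = 5 cabins.
Also, 6 groups each exceed 19/2 campers, and no two of those can share a cabin, so at least 6 cabins are needed.
A packing using 6 cabins:
  cabin 1: 14 + 5 = 19
  cabin 2: 13 + 3 + 2 = 18
  cabin 3: 11 + 2 + 2 = 15
  cabin 4: 11 = 11
  cabin 5: 10 = 10
  cabin 6: 10 = 10
This matches the lower bound, so 6 is optimal.

6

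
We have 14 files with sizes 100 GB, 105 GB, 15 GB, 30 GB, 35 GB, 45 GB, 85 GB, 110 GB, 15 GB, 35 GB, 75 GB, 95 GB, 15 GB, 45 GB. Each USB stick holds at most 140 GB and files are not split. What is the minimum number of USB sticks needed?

6

Total = 110 + 105 + 100 + 95 + 85 + 75 + 45 + 45 + 35 + 35 + 30 + 15 + 15 + 15 = 805 GB.
Lower bound: ⌈805/140⌉ = 6 USB sticks.
A packing using 6 USB sticks:
  USB stick 1: 110 + 30 = 140
  USB stick 2: 105 + 35 = 140
  USB stick 3: 100 + 35 = 135
  USB stick 4: 95 + 45 = 140
  USB stick 5: 85 + 45 = 130
  USB stick 6: 75 + 15 + 15 + 15 = 120
This matches the lower bound, so 6 is optimal.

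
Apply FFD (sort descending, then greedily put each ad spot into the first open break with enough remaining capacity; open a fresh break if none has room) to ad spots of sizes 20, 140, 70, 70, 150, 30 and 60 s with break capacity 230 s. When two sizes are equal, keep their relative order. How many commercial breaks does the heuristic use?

Sorted descending: 150, 140, 70, 70, 60, 30, 20.
  150 → break 1 (new)  [load 150/230]
  140 → break 2 (new)  [load 140/230]
  70 → break 1  [load 220/230]
  70 → break 2  [load 210/230]
  60 → break 3 (new)  [load 60/230]
  30 → break 3  [load 90/230]
  20 → break 2  [load 230/230]
3 commercial breaks opened.

3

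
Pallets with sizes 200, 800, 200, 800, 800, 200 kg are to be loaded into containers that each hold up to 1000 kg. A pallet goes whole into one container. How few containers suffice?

Total = 800 + 800 + 800 + 200 + 200 + 200 = 3000 kg.
Lower bound: ⌈3000/1000⌉ = 3 containers.
A packing using 3 containers:
  container 1: 800 + 200 = 1000
  container 2: 800 + 200 = 1000
  container 3: 800 + 200 = 1000
This matches the lower bound, so 3 is optimal.

3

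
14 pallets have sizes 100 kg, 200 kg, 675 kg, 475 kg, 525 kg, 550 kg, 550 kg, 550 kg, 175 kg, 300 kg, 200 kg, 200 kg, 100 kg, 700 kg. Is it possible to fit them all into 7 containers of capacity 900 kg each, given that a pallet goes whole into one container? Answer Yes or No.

Yes

A valid assignment using 7 containers:
  container 1: 700 + 200 = 900
  container 2: 675 + 200 = 875
  container 3: 550 + 300 = 850
  container 4: 550 + 200 + 100 = 850
  container 5: 550 + 175 + 100 = 825
  container 6: 525 = 525
  container 7: 475 = 475
Every load is within 900 kg, so 7 containers suffice.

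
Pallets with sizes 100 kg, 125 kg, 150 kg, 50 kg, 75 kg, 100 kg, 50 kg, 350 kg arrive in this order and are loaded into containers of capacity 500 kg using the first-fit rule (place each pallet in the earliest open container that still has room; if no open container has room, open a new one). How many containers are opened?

  100 → container 1 (new)  [load 100/500]
  125 → container 1  [load 225/500]
  150 → container 1  [load 375/500]
  50 → container 1  [load 425/500]
  75 → container 1  [load 500/500]
  100 → container 2 (new)  [load 100/500]
  50 → container 2  [load 150/500]
  350 → container 2  [load 500/500]
2 containers opened.

2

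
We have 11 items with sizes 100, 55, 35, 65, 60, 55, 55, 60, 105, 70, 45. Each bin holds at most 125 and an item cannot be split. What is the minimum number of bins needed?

7

Total = 105 + 100 + 70 + 65 + 60 + 60 + 55 + 55 + 55 + 45 + 35 = 705.
Lower bound: ⌈705/125⌉ = 6 bins.
A packing using 7 bins:
  bin 1: 105 = 105
  bin 2: 100 = 100
  bin 3: 70 + 55 = 125
  bin 4: 65 + 60 = 125
  bin 5: 60 + 55 = 115
  bin 6: 55 + 45 = 100
  bin 7: 35 = 35
No arrangement into 6 bins stays within capacity, so 7 is optimal.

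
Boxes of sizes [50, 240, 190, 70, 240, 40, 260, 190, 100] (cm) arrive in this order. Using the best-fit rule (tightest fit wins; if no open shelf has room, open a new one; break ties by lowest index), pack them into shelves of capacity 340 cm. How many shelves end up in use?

5

  50 → shelf 1 (new)  [load 50/340]
  240 → shelf 1  [load 290/340]
  190 → shelf 2 (new)  [load 190/340]
  70 → shelf 2  [load 260/340]
  240 → shelf 3 (new)  [load 240/340]
  40 → shelf 1  [load 330/340]
  260 → shelf 4 (new)  [load 260/340]
  190 → shelf 5 (new)  [load 190/340]
  100 → shelf 3  [load 340/340]
5 shelves opened.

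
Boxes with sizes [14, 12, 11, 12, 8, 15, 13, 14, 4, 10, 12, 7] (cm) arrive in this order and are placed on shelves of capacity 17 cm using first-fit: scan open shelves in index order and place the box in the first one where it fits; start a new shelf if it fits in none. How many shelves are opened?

  14 → shelf 1 (new)  [load 14/17]
  12 → shelf 2 (new)  [load 12/17]
  11 → shelf 3 (new)  [load 11/17]
  12 → shelf 4 (new)  [load 12/17]
  8 → shelf 5 (new)  [load 8/17]
  15 → shelf 6 (new)  [load 15/17]
  13 → shelf 7 (new)  [load 13/17]
  14 → shelf 8 (new)  [load 14/17]
  4 → shelf 2  [load 16/17]
  10 → shelf 9 (new)  [load 10/17]
  12 → shelf 10 (new)  [load 12/17]
  7 → shelf 5  [load 15/17]
10 shelves opened.

10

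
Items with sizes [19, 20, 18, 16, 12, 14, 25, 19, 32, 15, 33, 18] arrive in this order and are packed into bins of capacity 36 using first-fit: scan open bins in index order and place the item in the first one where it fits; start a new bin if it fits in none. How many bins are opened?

  19 → bin 1 (new)  [load 19/36]
  20 → bin 2 (new)  [load 20/36]
  18 → bin 3 (new)  [load 18/36]
  16 → bin 1  [load 35/36]
  12 → bin 2  [load 32/36]
  14 → bin 3  [load 32/36]
  25 → bin 4 (new)  [load 25/36]
  19 → bin 5 (new)  [load 19/36]
  32 → bin 6 (new)  [load 32/36]
  15 → bin 5  [load 34/36]
  33 → bin 7 (new)  [load 33/36]
  18 → bin 8 (new)  [load 18/36]
8 bins opened.

8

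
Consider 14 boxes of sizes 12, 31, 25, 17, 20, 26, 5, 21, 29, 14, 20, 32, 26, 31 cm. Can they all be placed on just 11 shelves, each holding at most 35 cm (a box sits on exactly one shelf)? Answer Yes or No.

A valid assignment using 11 shelves:
  shelf 1: 32 = 32
  shelf 2: 31 = 31
  shelf 3: 31 = 31
  shelf 4: 29 + 5 = 34
  shelf 5: 26 = 26
  shelf 6: 26 = 26
  shelf 7: 25 = 25
  shelf 8: 21 + 14 = 35
  shelf 9: 20 + 12 = 32
  shelf 10: 20 = 20
  shelf 11: 17 = 17
Every load is within 35 cm, so 11 shelves suffice.

Yes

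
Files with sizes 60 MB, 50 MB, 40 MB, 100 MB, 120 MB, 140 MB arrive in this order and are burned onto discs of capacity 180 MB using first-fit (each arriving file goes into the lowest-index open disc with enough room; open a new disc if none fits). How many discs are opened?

  60 → disc 1 (new)  [load 60/180]
  50 → disc 1  [load 110/180]
  40 → disc 1  [load 150/180]
  100 → disc 2 (new)  [load 100/180]
  120 → disc 3 (new)  [load 120/180]
  140 → disc 4 (new)  [load 140/180]
4 discs opened.

4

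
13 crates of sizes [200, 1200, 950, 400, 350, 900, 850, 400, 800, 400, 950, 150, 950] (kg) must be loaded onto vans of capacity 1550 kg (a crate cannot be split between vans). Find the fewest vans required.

7

Total = 1200 + 950 + 950 + 950 + 900 + 850 + 800 + 400 + 400 + 400 + 350 + 200 + 150 = 8500 kg.
Lower bound: ⌈8500/1550⌉ = 6 vans.
Also, 7 crates each exceed 775 kg, and no two of those can share a van, so at least 7 vans are needed.
A packing using 7 vans:
  van 1: 1200 + 350 = 1550
  van 2: 950 + 400 + 200 = 1550
  van 3: 950 + 400 + 150 = 1500
  van 4: 950 + 400 = 1350
  van 5: 900 = 900
  van 6: 850 = 850
  van 7: 800 = 800
This matches the lower bound, so 7 is optimal.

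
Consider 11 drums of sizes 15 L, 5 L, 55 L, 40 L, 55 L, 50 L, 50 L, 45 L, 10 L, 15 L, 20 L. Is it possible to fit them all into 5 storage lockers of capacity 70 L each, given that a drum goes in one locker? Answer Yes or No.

No

Total = 360 L; ⌈360/70⌉ = 6.
At least 6 storage lockers are required, but only 5 are allowed.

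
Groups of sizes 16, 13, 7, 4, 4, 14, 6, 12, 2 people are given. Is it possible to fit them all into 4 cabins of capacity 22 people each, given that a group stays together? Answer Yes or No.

A valid assignment using 4 cabins:
  cabin 1: 16 + 6 = 22
  cabin 2: 14 + 7 = 21
  cabin 3: 13 + 4 + 4 = 21
  cabin 4: 12 + 2 = 14
Every load is within 22 people, so 4 cabins suffice.

Yes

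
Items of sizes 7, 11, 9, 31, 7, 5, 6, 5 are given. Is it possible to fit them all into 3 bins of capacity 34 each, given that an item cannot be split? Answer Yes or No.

A valid assignment using 3 bins:
  bin 1: 31 = 31
  bin 2: 11 + 9 + 7 + 7 = 34
  bin 3: 6 + 5 + 5 = 16
Every load is within 34, so 3 bins suffice.

Yes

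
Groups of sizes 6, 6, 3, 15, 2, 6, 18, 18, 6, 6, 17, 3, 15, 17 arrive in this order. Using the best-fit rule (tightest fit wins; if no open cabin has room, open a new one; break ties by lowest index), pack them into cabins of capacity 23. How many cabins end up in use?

7

  6 → cabin 1 (new)  [load 6/23]
  6 → cabin 1  [load 12/23]
  3 → cabin 1  [load 15/23]
  15 → cabin 2 (new)  [load 15/23]
  2 → cabin 1  [load 17/23]
  6 → cabin 1  [load 23/23]
  18 → cabin 3 (new)  [load 18/23]
  18 → cabin 4 (new)  [load 18/23]
  6 → cabin 2  [load 21/23]
  6 → cabin 5 (new)  [load 6/23]
  17 → cabin 5  [load 23/23]
  3 → cabin 3  [load 21/23]
  15 → cabin 6 (new)  [load 15/23]
  17 → cabin 7 (new)  [load 17/23]
7 cabins opened.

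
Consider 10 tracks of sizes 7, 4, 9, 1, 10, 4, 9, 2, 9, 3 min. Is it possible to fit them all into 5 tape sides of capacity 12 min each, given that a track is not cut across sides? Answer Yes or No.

No

Total = 58 min; ⌈58/12⌉ = 5.
The bound of 5 does not rule out 5, but exhaustive search shows no assignment into 5 tape sides of capacity 12 min exists — the minimum is 6.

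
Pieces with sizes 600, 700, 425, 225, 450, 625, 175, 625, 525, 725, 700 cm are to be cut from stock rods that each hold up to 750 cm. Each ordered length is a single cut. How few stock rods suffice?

Total = 725 + 700 + 700 + 625 + 625 + 600 + 525 + 450 + 425 + 225 + 175 = 5775 cm.
Lower bound: ⌈5775/750⌉ = 8 stock rods.
Also, 9 pieces each exceed 375 cm, and no two of those can share a stock rod, so at least 9 stock rods are needed.
A packing using 9 stock rods:
  stock rod 1: 725 = 725
  stock rod 2: 700 = 700
  stock rod 3: 700 = 700
  stock rod 4: 625 = 625
  stock rod 5: 625 = 625
  stock rod 6: 600 = 600
  stock rod 7: 525 + 225 = 750
  stock rod 8: 450 + 175 = 625
  stock rod 9: 425 = 425
This matches the lower bound, so 9 is optimal.

9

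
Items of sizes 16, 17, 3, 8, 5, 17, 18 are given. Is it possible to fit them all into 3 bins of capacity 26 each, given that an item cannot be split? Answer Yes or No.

No

Total = 84; ⌈84/26⌉ = 4.
At least 4 bins are required, but only 3 are allowed.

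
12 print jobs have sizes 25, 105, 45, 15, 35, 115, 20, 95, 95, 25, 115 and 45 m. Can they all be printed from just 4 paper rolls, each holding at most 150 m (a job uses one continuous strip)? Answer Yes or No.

Total = 735 m; ⌈735/150⌉ = 5.
At least 5 paper rolls are required, but only 4 are allowed.

No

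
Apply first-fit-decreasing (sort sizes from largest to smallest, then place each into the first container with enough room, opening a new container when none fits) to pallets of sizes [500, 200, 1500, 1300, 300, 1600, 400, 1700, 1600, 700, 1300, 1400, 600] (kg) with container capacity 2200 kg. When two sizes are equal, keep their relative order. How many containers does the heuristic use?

7

Sorted descending: 1700, 1600, 1600, 1500, 1400, 1300, 1300, 700, 600, 500, 400, 300, 200.
  1700 → container 1 (new)  [load 1700/2200]
  1600 → container 2 (new)  [load 1600/2200]
  1600 → container 3 (new)  [load 1600/2200]
  1500 → container 4 (new)  [load 1500/2200]
  1400 → container 5 (new)  [load 1400/2200]
  1300 → container 6 (new)  [load 1300/2200]
  1300 → container 7 (new)  [load 1300/2200]
  700 → container 4  [load 2200/2200]
  600 → container 2  [load 2200/2200]
  500 → container 1  [load 2200/2200]
  400 → container 3  [load 2000/2200]
  300 → container 5  [load 1700/2200]
  200 → container 3  [load 2200/2200]
7 containers opened.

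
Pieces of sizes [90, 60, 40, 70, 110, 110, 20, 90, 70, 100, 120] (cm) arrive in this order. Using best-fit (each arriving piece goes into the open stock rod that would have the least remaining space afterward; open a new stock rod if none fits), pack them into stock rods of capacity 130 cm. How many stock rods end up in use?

8

  90 → stock rod 1 (new)  [load 90/130]
  60 → stock rod 2 (new)  [load 60/130]
  40 → stock rod 1  [load 130/130]
  70 → stock rod 2  [load 130/130]
  110 → stock rod 3 (new)  [load 110/130]
  110 → stock rod 4 (new)  [load 110/130]
  20 → stock rod 3  [load 130/130]
  90 → stock rod 5 (new)  [load 90/130]
  70 → stock rod 6 (new)  [load 70/130]
  100 → stock rod 7 (new)  [load 100/130]
  120 → stock rod 8 (new)  [load 120/130]
8 stock rods opened.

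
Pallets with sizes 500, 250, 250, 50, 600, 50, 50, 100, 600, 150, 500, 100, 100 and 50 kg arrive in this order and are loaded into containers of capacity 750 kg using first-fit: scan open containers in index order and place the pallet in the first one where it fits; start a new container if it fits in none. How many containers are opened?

  500 → container 1 (new)  [load 500/750]
  250 → container 1  [load 750/750]
  250 → container 2 (new)  [load 250/750]
  50 → container 2  [load 300/750]
  600 → container 3 (new)  [load 600/750]
  50 → container 2  [load 350/750]
  50 → container 2  [load 400/750]
  100 → container 2  [load 500/750]
  600 → container 4 (new)  [load 600/750]
  150 → container 2  [load 650/750]
  500 → container 5 (new)  [load 500/750]
  100 → container 2  [load 750/750]
  100 → container 3  [load 700/750]
  50 → container 3  [load 750/750]
5 containers opened.

5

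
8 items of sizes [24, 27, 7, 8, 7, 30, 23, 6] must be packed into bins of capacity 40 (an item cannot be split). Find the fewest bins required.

Total = 30 + 27 + 24 + 23 + 8 + 7 + 7 + 6 = 132.
Lower bound: ⌈132/40⌉ = 4 bins.
A packing using 4 bins:
  bin 1: 30 + 8 = 38
  bin 2: 27 + 7 + 6 = 40
  bin 3: 24 + 7 = 31
  bin 4: 23 = 23
This matches the lower bound, so 4 is optimal.

4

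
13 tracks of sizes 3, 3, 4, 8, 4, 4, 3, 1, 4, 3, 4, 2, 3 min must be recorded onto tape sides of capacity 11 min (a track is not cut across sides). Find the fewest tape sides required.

5

Total = 8 + 4 + 4 + 4 + 4 + 4 + 3 + 3 + 3 + 3 + 3 + 2 + 1 = 46 min.
Lower bound: ⌈46/11⌉ = 5 tape sides.
A packing using 5 tape sides:
  side 1: 8 + 3 = 11
  side 2: 4 + 4 + 3 = 11
  side 3: 4 + 4 + 3 = 11
  side 4: 4 + 3 + 3 + 1 = 11
  side 5: 2 = 2
This matches the lower bound, so 5 is optimal.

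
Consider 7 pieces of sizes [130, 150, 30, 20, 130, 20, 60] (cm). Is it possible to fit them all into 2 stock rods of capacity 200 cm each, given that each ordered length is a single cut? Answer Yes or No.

Total = 540 cm; ⌈540/200⌉ = 3.
At least 3 stock rods are required, but only 2 are allowed.

No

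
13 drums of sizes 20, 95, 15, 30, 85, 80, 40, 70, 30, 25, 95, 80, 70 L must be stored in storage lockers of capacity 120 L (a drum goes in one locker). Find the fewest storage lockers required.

Total = 95 + 95 + 85 + 80 + 80 + 70 + 70 + 40 + 30 + 30 + 25 + 20 + 15 = 735 L.
Lower bound: ⌈735/120⌉ = 7 storage lockers.
A packing using 7 storage lockers:
  locker 1: 95 + 25 = 120
  locker 2: 95 + 20 = 115
  locker 3: 85 + 30 = 115
  locker 4: 80 + 40 = 120
  locker 5: 80 + 30 = 110
  locker 6: 70 + 15 = 85
  locker 7: 70 = 70
This matches the lower bound, so 7 is optimal.

7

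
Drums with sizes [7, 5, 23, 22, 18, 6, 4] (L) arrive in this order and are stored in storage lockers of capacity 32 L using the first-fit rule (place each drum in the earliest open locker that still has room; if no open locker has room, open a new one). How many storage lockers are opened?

  7 → locker 1 (new)  [load 7/32]
  5 → locker 1  [load 12/32]
  23 → locker 2 (new)  [load 23/32]
  22 → locker 3 (new)  [load 22/32]
  18 → locker 1  [load 30/32]
  6 → locker 2  [load 29/32]
  4 → locker 3  [load 26/32]
3 storage lockers opened.

3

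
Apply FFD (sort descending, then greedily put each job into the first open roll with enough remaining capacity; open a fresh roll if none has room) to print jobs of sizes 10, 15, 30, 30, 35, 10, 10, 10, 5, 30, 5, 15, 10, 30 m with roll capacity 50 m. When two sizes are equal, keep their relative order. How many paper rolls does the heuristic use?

5

Sorted descending: 35, 30, 30, 30, 30, 15, 15, 10, 10, 10, 10, 10, 5, 5.
  35 → roll 1 (new)  [load 35/50]
  30 → roll 2 (new)  [load 30/50]
  30 → roll 3 (new)  [load 30/50]
  30 → roll 4 (new)  [load 30/50]
  30 → roll 5 (new)  [load 30/50]
  15 → roll 1  [load 50/50]
  15 → roll 2  [load 45/50]
  10 → roll 3  [load 40/50]
  10 → roll 3  [load 50/50]
  10 → roll 4  [load 40/50]
  10 → roll 4  [load 50/50]
  10 → roll 5  [load 40/50]
  5 → roll 2  [load 50/50]
  5 → roll 5  [load 45/50]
5 paper rolls opened.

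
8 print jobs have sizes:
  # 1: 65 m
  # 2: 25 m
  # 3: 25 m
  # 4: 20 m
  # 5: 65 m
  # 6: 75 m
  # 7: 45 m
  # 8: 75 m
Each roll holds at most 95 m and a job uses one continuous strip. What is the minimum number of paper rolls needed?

5

Total = 75 + 75 + 65 + 65 + 45 + 25 + 25 + 20 = 395 m.
Lower bound: ⌈395/95⌉ = 5 paper rolls.
A packing using 5 paper rolls:
  roll 1: 75 + 20 = 95
  roll 2: 75 = 75
  roll 3: 65 + 25 = 90
  roll 4: 65 + 25 = 90
  roll 5: 45 = 45
This matches the lower bound, so 5 is optimal.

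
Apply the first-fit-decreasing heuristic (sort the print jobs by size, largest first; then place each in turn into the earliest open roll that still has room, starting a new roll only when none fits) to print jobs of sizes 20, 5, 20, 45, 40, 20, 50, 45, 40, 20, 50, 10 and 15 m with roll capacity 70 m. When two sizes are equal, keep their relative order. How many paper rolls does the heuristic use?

6

Sorted descending: 50, 50, 45, 45, 40, 40, 20, 20, 20, 20, 15, 10, 5.
  50 → roll 1 (new)  [load 50/70]
  50 → roll 2 (new)  [load 50/70]
  45 → roll 3 (new)  [load 45/70]
  45 → roll 4 (new)  [load 45/70]
  40 → roll 5 (new)  [load 40/70]
  40 → roll 6 (new)  [load 40/70]
  20 → roll 1  [load 70/70]
  20 → roll 2  [load 70/70]
  20 → roll 3  [load 65/70]
  20 → roll 4  [load 65/70]
  15 → roll 5  [load 55/70]
  10 → roll 5  [load 65/70]
  5 → roll 3  [load 70/70]
6 paper rolls opened.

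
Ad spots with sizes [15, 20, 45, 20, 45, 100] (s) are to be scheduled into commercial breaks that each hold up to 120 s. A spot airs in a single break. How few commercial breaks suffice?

Total = 100 + 45 + 45 + 20 + 20 + 15 = 245 s.
Lower bound: ⌈245/120⌉ = 3 commercial breaks.
A packing using 3 commercial breaks:
  break 1: 100 + 20 = 120
  break 2: 45 + 45 + 20 = 110
  break 3: 15 = 15
This matches the lower bound, so 3 is optimal.

3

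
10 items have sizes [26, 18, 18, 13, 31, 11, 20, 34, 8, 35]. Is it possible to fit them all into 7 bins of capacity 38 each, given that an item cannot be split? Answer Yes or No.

Yes

A valid assignment using 7 bins:
  bin 1: 35 = 35
  bin 2: 34 = 34
  bin 3: 31 = 31
  bin 4: 26 + 11 = 37
  bin 5: 20 + 18 = 38
  bin 6: 18 + 13 = 31
  bin 7: 8 = 8
Every load is within 38, so 7 bins suffice.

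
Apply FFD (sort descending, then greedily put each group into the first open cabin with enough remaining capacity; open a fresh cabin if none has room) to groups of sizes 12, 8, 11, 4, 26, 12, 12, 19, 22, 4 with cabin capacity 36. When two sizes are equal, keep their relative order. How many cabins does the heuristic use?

4

Sorted descending: 26, 22, 19, 12, 12, 12, 11, 8, 4, 4.
  26 → cabin 1 (new)  [load 26/36]
  22 → cabin 2 (new)  [load 22/36]
  19 → cabin 3 (new)  [load 19/36]
  12 → cabin 2  [load 34/36]
  12 → cabin 3  [load 31/36]
  12 → cabin 4 (new)  [load 12/36]
  11 → cabin 4  [load 23/36]
  8 → cabin 1  [load 34/36]
  4 → cabin 3  [load 35/36]
  4 → cabin 4  [load 27/36]
4 cabins opened.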